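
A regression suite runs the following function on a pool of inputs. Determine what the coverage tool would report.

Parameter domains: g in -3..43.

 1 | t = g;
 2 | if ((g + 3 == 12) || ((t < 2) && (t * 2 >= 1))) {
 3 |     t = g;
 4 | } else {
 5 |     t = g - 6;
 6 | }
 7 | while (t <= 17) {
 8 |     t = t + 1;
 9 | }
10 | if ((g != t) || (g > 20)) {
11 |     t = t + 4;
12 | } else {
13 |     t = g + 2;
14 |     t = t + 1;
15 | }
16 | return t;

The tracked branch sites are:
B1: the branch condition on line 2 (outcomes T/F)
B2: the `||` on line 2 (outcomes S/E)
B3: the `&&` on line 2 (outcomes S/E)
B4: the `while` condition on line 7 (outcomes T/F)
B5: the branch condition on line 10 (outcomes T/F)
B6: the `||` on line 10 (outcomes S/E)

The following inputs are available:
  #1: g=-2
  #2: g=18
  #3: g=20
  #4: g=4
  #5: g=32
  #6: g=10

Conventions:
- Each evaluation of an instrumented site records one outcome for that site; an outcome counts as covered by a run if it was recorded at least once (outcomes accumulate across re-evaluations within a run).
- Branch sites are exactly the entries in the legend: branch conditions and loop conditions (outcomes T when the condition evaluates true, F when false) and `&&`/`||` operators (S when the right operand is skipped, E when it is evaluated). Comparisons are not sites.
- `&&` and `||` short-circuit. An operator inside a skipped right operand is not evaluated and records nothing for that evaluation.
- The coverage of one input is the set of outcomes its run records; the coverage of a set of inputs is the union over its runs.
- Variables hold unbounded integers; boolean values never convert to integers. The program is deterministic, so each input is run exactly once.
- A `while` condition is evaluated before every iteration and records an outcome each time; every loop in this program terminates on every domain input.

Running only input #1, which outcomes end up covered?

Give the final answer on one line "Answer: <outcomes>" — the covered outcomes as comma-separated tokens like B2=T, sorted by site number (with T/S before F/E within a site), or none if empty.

Tracing the run of input #1 (g=-2):
  B2->E, B3->E, B1->F, B4->T, B4->T, B4->T, B4->T, B4->T, B4->T, B4->T
  B4->T, B4->T, B4->T, B4->T, B4->T, B4->T, B4->T, B4->T, B4->T, B4->T
  B4->T, B4->T, B4->T, B4->T, B4->T, B4->T, B4->T, B4->T, B4->T, B4->F
  B6->S, B5->T
collecting distinct outcomes: B1=F, B2=E, B3=E, B4=T, B4=F, B5=T, B6=S

Answer: B1=F, B2=E, B3=E, B4=T, B4=F, B5=T, B6=S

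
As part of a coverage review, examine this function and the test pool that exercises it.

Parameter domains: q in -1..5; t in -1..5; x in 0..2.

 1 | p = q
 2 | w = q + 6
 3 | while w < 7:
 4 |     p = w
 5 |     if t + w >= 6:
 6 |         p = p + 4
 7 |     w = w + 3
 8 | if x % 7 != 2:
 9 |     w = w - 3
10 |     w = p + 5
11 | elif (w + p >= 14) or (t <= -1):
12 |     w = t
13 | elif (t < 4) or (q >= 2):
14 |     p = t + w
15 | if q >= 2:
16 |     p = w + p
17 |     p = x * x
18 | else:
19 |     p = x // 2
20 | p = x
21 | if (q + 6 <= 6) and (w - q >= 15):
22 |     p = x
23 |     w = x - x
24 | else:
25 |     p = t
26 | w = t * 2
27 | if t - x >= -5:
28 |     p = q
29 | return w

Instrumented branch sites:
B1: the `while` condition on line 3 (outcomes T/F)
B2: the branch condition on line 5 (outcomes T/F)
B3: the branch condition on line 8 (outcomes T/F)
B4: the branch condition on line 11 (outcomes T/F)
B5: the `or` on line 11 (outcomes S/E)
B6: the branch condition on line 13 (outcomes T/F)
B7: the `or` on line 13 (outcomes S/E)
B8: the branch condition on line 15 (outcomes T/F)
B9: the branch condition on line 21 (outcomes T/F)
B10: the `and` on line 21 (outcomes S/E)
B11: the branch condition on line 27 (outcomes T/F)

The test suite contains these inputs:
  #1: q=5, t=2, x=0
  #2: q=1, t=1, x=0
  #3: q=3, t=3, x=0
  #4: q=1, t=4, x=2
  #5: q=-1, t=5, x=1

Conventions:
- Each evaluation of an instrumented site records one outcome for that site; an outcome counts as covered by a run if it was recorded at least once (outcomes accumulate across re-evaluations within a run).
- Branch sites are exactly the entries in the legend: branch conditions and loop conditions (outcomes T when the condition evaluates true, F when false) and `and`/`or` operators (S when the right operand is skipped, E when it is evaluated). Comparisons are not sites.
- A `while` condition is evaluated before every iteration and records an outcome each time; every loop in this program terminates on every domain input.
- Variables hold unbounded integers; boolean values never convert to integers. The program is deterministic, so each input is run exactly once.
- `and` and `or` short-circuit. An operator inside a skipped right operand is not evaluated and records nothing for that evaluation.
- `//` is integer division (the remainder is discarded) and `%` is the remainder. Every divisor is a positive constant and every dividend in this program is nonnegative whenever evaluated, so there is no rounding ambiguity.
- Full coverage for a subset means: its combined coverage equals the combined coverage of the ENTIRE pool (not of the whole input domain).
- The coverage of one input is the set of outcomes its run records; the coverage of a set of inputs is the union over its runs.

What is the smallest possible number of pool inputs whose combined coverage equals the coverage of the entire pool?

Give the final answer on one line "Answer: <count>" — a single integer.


test 1 (q=5, t=2, x=0) hits B1=F, B3=T, B8=T, B9=F, B10=S, B11=T
test 2 (q=1, t=1, x=0) hits B1=F, B3=T, B8=F, B9=F, B10=S, B11=T
test 3 (q=3, t=3, x=0) hits B1=F, B3=T, B8=T, B9=F, B10=S, B11=T
test 4 (q=1, t=4, x=2) hits B1=F, B3=F, B4=F, B5=E, B6=F, B7=E, B8=F, B9=F, B10=S, B11=T
test 5 (q=-1, t=5, x=1) hits B1=T, B1=F, B2=T, B3=T, B8=F, B9=T, B10=E, B11=T
the full pool covers 16 outcomes: B1=T, B1=F, B2=T, B3=T, B3=F, B4=F, B5=E, B6=F, B7=E, B8=T, B8=F, B9=T, B9=F, B10=S, B10=E, B11=T
checked all size-1 subsets: none covers 16 outcomes (max 10/16)
checked all size-2 subsets: none covers 16 outcomes (max 15/16)
at size 3, {1, 4, 5} reaches all 16 outcomes; every lexicographically earlier size-3 subset fails
Answer: 3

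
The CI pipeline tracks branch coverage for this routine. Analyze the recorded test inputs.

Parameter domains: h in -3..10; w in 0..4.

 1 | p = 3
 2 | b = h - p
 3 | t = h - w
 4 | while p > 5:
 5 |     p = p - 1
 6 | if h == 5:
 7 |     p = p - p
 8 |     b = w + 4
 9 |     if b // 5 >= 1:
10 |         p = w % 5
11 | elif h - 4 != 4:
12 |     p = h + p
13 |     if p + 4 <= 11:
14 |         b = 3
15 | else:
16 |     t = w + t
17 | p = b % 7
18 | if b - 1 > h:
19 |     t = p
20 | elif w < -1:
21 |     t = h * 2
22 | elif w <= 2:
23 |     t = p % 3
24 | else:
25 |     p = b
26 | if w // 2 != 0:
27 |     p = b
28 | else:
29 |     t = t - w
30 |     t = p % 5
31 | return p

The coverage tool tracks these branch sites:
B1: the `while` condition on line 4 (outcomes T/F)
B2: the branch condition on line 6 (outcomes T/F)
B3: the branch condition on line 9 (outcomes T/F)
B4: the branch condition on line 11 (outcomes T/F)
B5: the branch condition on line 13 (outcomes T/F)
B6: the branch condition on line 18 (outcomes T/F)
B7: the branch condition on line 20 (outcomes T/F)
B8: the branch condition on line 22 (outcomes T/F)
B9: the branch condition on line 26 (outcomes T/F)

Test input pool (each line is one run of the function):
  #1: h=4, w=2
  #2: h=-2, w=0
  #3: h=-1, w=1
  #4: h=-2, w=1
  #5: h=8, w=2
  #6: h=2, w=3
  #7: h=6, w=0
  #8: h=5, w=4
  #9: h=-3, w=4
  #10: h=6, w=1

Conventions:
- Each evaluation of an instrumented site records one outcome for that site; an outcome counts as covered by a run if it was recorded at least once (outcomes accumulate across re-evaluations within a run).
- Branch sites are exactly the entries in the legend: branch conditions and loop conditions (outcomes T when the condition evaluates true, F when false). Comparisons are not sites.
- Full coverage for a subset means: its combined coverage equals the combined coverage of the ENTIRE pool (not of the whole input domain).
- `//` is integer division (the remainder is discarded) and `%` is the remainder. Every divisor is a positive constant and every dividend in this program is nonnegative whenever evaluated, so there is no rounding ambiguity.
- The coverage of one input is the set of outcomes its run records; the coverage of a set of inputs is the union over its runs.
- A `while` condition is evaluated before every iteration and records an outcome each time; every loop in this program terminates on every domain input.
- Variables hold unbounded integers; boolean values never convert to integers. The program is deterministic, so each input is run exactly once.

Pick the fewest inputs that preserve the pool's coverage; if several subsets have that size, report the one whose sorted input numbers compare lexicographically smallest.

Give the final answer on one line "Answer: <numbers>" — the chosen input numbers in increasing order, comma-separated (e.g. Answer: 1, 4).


input #1, h=4, w=2: outcomes B1=F, B2=F, B4=T, B5=T, B6=F, B7=F, B8=T, B9=T
input #2, h=-2, w=0: outcomes B1=F, B2=F, B4=T, B5=T, B6=T, B9=F
input #3, h=-1, w=1: outcomes B1=F, B2=F, B4=T, B5=T, B6=T, B9=F
input #4, h=-2, w=1: outcomes B1=F, B2=F, B4=T, B5=T, B6=T, B9=F
input #5, h=8, w=2: outcomes B1=F, B2=F, B4=F, B6=F, B7=F, B8=T, B9=T
input #6, h=2, w=3: outcomes B1=F, B2=F, B4=T, B5=T, B6=F, B7=F, B8=F, B9=T
input #7, h=6, w=0: outcomes B1=F, B2=F, B4=T, B5=F, B6=F, B7=F, B8=T, B9=F
input #8, h=5, w=4: outcomes B1=F, B2=T, B3=T, B6=T, B9=T
input #9, h=-3, w=4: outcomes B1=F, B2=F, B4=T, B5=T, B6=T, B9=T
input #10, h=6, w=1: outcomes B1=F, B2=F, B4=T, B5=F, B6=F, B7=F, B8=T, B9=F
union over all inputs: B1=F, B2=T, B2=F, B3=T, B4=T, B4=F, B5=T, B5=F, B6=T, B6=F, B7=F, B8=T, B8=F, B9=T, B9=F (15 outcomes)
size 1 is not enough: best union over all size-1 subsets is 8/15
size 2 is not enough: best union over all size-2 subsets is 12/15
size 3 is not enough: best union over all size-3 subsets is 14/15
inputs {5, 6, 7, 8} (size 4) cover everything; no size-4 subset with a lexicographically smaller index list covers all 15
Answer: 5, 6, 7, 8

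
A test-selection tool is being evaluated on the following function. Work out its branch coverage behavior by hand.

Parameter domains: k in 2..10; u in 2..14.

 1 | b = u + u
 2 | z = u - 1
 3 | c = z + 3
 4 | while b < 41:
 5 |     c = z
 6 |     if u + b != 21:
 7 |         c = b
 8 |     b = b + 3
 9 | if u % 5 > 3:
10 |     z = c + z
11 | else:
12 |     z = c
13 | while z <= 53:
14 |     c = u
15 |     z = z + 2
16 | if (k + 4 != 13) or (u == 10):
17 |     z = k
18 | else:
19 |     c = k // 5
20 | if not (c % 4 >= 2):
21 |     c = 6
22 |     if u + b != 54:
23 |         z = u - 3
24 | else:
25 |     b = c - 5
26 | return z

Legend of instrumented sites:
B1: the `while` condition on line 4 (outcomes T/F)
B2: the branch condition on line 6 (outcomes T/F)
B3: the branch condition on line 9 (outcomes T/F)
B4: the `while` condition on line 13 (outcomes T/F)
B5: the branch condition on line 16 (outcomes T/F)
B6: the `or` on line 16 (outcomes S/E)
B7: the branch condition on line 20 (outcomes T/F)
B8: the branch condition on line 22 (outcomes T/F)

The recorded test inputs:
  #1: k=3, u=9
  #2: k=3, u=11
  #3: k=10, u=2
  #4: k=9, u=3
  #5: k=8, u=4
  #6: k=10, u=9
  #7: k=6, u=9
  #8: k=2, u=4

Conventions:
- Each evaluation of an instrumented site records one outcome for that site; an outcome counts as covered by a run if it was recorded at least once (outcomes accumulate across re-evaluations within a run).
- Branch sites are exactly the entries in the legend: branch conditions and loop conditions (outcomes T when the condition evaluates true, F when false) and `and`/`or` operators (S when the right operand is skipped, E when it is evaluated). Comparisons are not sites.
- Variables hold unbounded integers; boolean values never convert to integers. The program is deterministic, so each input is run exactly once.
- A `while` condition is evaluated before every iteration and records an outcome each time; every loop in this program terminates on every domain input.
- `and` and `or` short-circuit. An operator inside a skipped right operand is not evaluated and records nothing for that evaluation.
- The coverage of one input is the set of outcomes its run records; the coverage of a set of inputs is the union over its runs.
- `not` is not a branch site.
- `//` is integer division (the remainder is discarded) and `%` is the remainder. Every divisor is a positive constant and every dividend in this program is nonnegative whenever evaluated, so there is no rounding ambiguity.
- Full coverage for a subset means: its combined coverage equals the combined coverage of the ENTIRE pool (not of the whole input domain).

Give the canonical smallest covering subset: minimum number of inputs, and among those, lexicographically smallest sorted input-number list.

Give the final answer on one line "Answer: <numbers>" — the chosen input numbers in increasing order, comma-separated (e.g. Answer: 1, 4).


run #1 (k=3, u=9) runs B1->T, B2->T, B1->T, B2->T, B1->T, B2->T, B1->T, B2->T, B1->T, B2->T, B1->T, B2->T, B1->T, B2->T, ...; records B1=T, B1=F, B2=T, B3=T, B4=T, B4=F, B5=T, B6=S, B7=T, B8=T
run #2 (k=3, u=11) runs B1->T, B2->T, B1->T, B2->T, B1->T, B2->T, B1->T, B2->T, B1->T, B2->T, B1->T, B2->T, B1->T, B2->T, ...; records B1=T, B1=F, B2=T, B3=F, B4=T, B4=F, B5=T, B6=S, B7=F
run #3 (k=10, u=2) runs B1->T, B2->T, B1->T, B2->T, B1->T, B2->T, B1->T, B2->T, B1->T, B2->T, B1->T, B2->F, B1->T, B2->T, ...; records B1=T, B1=F, B2=T, B2=F, B3=F, B4=T, B4=F, B5=T, B6=S, B7=F
run #4 (k=9, u=3) runs B1->T, B2->T, B1->T, B2->T, B1->T, B2->T, B1->T, B2->T, B1->T, B2->F, B1->T, B2->T, B1->T, B2->T, ...; records B1=T, B1=F, B2=T, B2=F, B3=F, B4=T, B4=F, B5=F, B6=E, B7=T, B8=T
run #5 (k=8, u=4) runs B1->T, B2->T, B1->T, B2->T, B1->T, B2->T, B1->T, B2->F, B1->T, B2->T, B1->T, B2->T, B1->T, B2->T, ...; records B1=T, B1=F, B2=T, B2=F, B3=T, B4=T, B4=F, B5=T, B6=S, B7=T, B8=T
run #6 (k=10, u=9) runs B1->T, B2->T, B1->T, B2->T, B1->T, B2->T, B1->T, B2->T, B1->T, B2->T, B1->T, B2->T, B1->T, B2->T, ...; records B1=T, B1=F, B2=T, B3=T, B4=T, B4=F, B5=T, B6=S, B7=T, B8=T
run #7 (k=6, u=9) runs B1->T, B2->T, B1->T, B2->T, B1->T, B2->T, B1->T, B2->T, B1->T, B2->T, B1->T, B2->T, B1->T, B2->T, ...; records B1=T, B1=F, B2=T, B3=T, B4=T, B4=F, B5=T, B6=S, B7=T, B8=T
run #8 (k=2, u=4) runs B1->T, B2->T, B1->T, B2->T, B1->T, B2->T, B1->T, B2->F, B1->T, B2->T, B1->T, B2->T, B1->T, B2->T, ...; records B1=T, B1=F, B2=T, B2=F, B3=T, B4=T, B4=F, B5=T, B6=S, B7=T, B8=T
together the pool reaches 15 outcomes: B1=T, B1=F, B2=T, B2=F, B3=T, B3=F, B4=T, B4=F, B5=T, B5=F, B6=S, B6=E, B7=T, B7=F, B8=T
every size-1 subset falls short of the 15 outcomes (best: 11/15)
every size-2 subset falls short of the 15 outcomes (best: 14/15)
size 3: inputs {1, 2, 4} cover all 15 outcomes, and no lexicographically smaller subset of this size does
Answer: 1, 2, 4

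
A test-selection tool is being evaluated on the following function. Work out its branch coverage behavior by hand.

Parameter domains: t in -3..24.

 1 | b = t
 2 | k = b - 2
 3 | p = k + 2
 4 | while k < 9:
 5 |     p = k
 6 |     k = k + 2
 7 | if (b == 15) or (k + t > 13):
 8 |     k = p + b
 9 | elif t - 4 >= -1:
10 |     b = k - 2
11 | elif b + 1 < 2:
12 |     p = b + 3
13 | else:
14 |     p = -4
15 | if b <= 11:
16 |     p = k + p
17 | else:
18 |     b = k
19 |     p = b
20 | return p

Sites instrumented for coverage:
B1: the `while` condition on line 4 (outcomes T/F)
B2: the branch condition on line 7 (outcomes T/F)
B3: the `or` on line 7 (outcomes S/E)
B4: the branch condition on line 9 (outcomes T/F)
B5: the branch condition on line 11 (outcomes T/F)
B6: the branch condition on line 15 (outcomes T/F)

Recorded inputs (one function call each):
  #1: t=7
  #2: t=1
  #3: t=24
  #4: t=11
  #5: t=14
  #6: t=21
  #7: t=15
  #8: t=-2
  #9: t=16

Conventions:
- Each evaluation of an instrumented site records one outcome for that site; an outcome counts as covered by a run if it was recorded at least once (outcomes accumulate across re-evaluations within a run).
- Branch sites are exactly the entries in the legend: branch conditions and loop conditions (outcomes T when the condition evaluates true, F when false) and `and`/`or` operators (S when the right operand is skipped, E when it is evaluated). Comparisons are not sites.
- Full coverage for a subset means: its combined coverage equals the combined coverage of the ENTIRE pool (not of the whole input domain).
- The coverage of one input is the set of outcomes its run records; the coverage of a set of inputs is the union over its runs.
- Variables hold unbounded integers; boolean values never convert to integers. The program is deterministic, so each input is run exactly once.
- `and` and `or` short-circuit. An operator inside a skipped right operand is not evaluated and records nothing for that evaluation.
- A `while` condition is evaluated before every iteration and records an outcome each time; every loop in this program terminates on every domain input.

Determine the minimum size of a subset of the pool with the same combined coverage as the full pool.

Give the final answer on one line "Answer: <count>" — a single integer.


#1 (t=7) -> B1->T, B1->T, B1->F, B3->E, B2->T, B6->T; covered: B1=T, B1=F, B2=T, B3=E, B6=T
#2 (t=1) -> B1->T, B1->T, B1->T, B1->T, B1->T, B1->F, B3->E, B2->F, B4->F, B5->F, B6->T; covered: B1=T, B1=F, B2=F, B3=E, B4=F, B5=F, B6=T
#3 (t=24) -> B1->F, B3->E, B2->T, B6->F; covered: B1=F, B2=T, B3=E, B6=F
#4 (t=11) -> B1->F, B3->E, B2->T, B6->T; covered: B1=F, B2=T, B3=E, B6=T
#5 (t=14) -> B1->F, B3->E, B2->T, B6->F; covered: B1=F, B2=T, B3=E, B6=F
#6 (t=21) -> B1->F, B3->E, B2->T, B6->F; covered: B1=F, B2=T, B3=E, B6=F
#7 (t=15) -> B1->F, B3->S, B2->T, B6->F; covered: B1=F, B2=T, B3=S, B6=F
#8 (t=-2) -> B1->T, B1->T, B1->T, B1->T, B1->T, B1->T, B1->T, B1->F, B3->E, B2->F, B4->F, B5->T, B6->T; covered: B1=T, B1=F, B2=F, B3=E, B4=F, B5=T, B6=T
#9 (t=16) -> B1->F, B3->E, B2->T, B6->F; covered: B1=F, B2=T, B3=E, B6=F
union over all inputs: B1=T, B1=F, B2=T, B2=F, B3=S, B3=E, B4=F, B5=T, B5=F, B6=T, B6=F (11 outcomes)
size 1 is not enough: best union over all size-1 subsets is 7/11
size 2 is not enough: best union over all size-2 subsets is 10/11
the canonical winner is {2, 7, 8}: size 3, full 11-outcome coverage, earliest index list among size-3 covers
Answer: 3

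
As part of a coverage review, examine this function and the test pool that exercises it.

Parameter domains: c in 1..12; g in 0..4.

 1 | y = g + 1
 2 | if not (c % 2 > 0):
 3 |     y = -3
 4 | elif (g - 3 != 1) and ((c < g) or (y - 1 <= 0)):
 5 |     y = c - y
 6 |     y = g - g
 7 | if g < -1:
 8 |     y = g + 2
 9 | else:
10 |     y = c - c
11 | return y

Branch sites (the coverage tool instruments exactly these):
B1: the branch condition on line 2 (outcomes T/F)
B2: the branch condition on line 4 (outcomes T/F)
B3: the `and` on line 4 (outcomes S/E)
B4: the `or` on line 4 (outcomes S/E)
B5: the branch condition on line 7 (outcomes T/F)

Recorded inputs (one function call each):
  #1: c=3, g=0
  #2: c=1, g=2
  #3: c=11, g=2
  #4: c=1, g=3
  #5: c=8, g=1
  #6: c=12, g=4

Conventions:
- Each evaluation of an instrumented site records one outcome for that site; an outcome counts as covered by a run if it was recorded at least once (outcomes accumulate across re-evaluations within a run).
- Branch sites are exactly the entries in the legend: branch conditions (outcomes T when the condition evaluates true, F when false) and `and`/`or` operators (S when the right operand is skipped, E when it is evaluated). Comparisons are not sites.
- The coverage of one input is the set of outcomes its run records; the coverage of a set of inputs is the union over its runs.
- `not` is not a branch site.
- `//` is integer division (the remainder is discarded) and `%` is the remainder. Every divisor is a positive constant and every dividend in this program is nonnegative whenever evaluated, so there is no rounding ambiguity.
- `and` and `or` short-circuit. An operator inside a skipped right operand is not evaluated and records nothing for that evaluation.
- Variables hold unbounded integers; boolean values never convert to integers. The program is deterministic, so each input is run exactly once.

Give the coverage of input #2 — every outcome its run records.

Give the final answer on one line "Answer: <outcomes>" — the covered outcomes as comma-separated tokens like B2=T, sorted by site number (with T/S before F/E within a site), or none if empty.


Event log for input #2 (c=1, g=2):
  B1->F, B3->E, B4->S, B2->T, B5->F
collecting distinct outcomes: B1=F, B2=T, B3=E, B4=S, B5=F
Answer: B1=F, B2=T, B3=E, B4=S, B5=F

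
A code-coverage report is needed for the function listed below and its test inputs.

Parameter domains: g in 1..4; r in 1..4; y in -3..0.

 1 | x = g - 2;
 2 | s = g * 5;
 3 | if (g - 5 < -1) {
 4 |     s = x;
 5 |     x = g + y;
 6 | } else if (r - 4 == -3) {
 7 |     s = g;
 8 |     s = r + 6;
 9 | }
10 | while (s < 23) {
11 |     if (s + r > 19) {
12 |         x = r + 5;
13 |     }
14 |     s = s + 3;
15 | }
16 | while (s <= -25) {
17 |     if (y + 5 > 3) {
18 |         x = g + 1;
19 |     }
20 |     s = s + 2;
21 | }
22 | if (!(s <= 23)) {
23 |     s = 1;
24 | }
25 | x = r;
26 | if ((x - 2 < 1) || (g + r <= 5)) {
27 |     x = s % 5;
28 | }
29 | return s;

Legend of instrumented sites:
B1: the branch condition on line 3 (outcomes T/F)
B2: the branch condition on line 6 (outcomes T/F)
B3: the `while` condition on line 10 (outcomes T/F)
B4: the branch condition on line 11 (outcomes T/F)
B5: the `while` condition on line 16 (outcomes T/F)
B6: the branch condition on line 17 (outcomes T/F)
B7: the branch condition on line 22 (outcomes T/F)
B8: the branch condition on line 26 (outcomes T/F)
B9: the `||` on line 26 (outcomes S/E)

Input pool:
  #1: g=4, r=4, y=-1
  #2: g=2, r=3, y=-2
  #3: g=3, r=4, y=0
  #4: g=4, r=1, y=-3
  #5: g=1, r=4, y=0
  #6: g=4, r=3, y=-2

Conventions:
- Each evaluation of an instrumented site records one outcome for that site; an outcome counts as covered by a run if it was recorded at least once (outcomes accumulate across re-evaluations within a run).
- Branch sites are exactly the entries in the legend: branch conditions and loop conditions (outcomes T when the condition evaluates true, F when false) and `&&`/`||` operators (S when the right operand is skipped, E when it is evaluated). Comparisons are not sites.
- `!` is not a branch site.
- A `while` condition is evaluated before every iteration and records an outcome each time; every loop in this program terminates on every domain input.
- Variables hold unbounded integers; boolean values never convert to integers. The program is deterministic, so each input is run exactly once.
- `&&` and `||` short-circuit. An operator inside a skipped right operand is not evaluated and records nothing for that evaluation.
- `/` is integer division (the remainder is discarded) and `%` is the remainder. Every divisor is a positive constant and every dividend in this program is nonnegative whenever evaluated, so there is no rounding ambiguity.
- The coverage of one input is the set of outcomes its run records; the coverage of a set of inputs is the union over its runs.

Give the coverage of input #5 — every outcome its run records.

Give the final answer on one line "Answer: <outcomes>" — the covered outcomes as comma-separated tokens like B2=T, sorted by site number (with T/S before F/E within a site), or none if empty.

Simulating input #5 (g=1, r=4, y=0) step by step:
  B1->T, B3->T, B4->F, B3->T, B4->F, B3->T, B4->F, B3->T, B4->F, B3->T
  B4->F, B3->T, B4->F, B3->T, B4->T, B3->T, B4->T, B3->F, B5->F, B7->F
  B9->E, B8->T
as a set, this run covers: B1=T, B3=T, B3=F, B4=T, B4=F, B5=F, B7=F, B8=T, B9=E

Answer: B1=T, B3=T, B3=F, B4=T, B4=F, B5=F, B7=F, B8=T, B9=E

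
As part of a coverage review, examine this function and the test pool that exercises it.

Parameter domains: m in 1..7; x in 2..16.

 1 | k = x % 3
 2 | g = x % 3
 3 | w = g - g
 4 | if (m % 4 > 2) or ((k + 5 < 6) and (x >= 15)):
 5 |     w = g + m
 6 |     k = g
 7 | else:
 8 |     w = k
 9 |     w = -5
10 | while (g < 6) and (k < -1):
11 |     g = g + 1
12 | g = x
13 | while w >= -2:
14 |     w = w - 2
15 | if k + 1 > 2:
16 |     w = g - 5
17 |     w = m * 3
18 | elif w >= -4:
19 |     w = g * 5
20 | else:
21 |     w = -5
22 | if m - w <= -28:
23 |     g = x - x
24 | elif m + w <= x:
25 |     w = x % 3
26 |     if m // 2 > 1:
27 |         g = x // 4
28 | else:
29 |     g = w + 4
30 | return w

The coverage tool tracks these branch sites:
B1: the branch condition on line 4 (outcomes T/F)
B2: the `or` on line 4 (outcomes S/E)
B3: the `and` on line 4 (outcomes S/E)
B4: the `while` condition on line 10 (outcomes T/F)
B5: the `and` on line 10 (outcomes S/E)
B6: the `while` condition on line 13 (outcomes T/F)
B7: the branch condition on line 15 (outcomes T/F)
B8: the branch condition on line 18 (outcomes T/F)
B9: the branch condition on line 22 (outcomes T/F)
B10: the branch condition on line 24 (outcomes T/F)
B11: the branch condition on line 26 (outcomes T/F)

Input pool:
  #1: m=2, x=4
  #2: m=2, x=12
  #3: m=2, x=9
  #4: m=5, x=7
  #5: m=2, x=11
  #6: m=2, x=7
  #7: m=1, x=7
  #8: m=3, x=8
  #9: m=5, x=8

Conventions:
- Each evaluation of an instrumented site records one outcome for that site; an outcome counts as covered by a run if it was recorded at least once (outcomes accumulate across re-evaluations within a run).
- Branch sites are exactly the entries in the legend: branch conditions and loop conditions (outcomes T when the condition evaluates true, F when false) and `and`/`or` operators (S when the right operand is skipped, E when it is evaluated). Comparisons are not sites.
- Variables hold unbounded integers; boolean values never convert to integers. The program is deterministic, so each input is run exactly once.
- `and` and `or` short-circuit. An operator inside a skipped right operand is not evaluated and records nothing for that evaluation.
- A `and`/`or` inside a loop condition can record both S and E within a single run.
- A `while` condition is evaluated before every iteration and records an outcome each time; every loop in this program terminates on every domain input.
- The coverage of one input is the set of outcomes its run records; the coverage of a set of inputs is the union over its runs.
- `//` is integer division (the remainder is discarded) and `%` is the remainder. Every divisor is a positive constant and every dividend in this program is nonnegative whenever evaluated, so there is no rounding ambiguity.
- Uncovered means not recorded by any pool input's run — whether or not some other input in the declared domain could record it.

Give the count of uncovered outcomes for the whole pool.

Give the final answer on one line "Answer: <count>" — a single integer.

input #1, m=2, x=4: events B2->E, B3->S, B1->F, B5->E, B4->F, B6->F, B7->F, B8->F, B9->F, B10->T, B11->F; outcomes B1=F, B2=E, B3=S, B4=F, B5=E, B6=F, B7=F, B8=F, B9=F, B10=T, B11=F
input #2, m=2, x=12: events B2->E, B3->E, B1->F, B5->E, B4->F, B6->F, B7->F, B8->F, B9->F, B10->T, B11->F; outcomes B1=F, B2=E, B3=E, B4=F, B5=E, B6=F, B7=F, B8=F, B9=F, B10=T, B11=F
input #3, m=2, x=9: events B2->E, B3->E, B1->F, B5->E, B4->F, B6->F, B7->F, B8->F, B9->F, B10->T, B11->F; outcomes B1=F, B2=E, B3=E, B4=F, B5=E, B6=F, B7=F, B8=F, B9=F, B10=T, B11=F
input #4, m=5, x=7: events B2->E, B3->S, B1->F, B5->E, B4->F, B6->F, B7->F, B8->F, B9->F, B10->T, B11->T; outcomes B1=F, B2=E, B3=S, B4=F, B5=E, B6=F, B7=F, B8=F, B9=F, B10=T, B11=T
input #5, m=2, x=11: events B2->E, B3->S, B1->F, B5->E, B4->F, B6->F, B7->T, B9->F, B10->T, B11->F; outcomes B1=F, B2=E, B3=S, B4=F, B5=E, B6=F, B7=T, B9=F, B10=T, B11=F
input #6, m=2, x=7: events B2->E, B3->S, B1->F, B5->E, B4->F, B6->F, B7->F, B8->F, B9->F, B10->T, B11->F; outcomes B1=F, B2=E, B3=S, B4=F, B5=E, B6=F, B7=F, B8=F, B9=F, B10=T, B11=F
input #7, m=1, x=7: events B2->E, B3->S, B1->F, B5->E, B4->F, B6->F, B7->F, B8->F, B9->F, B10->T, B11->F; outcomes B1=F, B2=E, B3=S, B4=F, B5=E, B6=F, B7=F, B8=F, B9=F, B10=T, B11=F
input #8, m=3, x=8: events B2->S, B1->T, B5->E, B4->F, B6->T, B6->T, B6->T, B6->T, B6->F, B7->T, B9->F, B10->F; outcomes B1=T, B2=S, B4=F, B5=E, B6=T, B6=F, B7=T, B9=F, B10=F
input #9, m=5, x=8: events B2->E, B3->S, B1->F, B5->E, B4->F, B6->F, B7->T, B9->F, B10->F; outcomes B1=F, B2=E, B3=S, B4=F, B5=E, B6=F, B7=T, B9=F, B10=F
union over the pool: B1=T, B1=F, B2=S, B2=E, B3=S, B3=E, B4=F, B5=E, B6=T, B6=F, B7=T, B7=F, B8=F, B9=F, B10=T, B10=F, B11=T, B11=F
uncovered (4 of 22): B4=T, B5=S, B8=T, B9=T

Answer: 4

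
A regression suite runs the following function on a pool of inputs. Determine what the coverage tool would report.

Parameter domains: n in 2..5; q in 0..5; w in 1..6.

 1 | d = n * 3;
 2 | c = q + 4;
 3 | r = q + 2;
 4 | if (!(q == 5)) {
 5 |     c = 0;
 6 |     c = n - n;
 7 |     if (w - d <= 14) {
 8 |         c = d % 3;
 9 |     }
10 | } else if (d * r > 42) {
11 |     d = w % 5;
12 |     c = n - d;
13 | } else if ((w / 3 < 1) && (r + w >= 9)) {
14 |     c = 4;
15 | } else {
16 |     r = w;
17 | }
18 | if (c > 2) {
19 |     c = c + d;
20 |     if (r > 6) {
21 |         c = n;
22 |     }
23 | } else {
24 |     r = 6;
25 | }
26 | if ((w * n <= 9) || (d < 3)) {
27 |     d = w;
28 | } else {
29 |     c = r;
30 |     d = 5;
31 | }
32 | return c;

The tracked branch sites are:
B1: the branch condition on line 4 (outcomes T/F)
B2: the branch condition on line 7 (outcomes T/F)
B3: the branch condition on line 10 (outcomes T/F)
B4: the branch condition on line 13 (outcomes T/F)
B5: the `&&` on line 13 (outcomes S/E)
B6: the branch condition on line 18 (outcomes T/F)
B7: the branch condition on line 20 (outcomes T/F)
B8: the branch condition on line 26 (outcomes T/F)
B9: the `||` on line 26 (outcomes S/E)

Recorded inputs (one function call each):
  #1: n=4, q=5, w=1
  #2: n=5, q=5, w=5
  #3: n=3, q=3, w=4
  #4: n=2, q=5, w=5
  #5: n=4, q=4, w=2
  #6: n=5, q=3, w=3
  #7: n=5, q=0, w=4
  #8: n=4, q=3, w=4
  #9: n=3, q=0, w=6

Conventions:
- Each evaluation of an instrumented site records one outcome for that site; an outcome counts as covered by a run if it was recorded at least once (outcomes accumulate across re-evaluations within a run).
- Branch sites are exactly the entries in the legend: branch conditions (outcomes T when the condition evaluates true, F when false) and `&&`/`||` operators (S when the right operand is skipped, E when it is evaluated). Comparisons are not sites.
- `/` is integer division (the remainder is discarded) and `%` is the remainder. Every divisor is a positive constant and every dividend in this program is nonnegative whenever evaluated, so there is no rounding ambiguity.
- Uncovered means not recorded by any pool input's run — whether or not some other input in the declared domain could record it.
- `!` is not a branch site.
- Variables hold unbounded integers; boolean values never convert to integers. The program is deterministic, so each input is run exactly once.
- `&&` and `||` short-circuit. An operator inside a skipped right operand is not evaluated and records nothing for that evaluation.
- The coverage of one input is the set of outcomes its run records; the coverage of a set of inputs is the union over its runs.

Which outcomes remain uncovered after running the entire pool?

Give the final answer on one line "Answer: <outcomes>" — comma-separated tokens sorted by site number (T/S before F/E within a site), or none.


test 1 (n=4, q=5, w=1) hits B1=F, B3=T, B6=T, B7=T, B8=T, B9=S
test 2 (n=5, q=5, w=5) hits B1=F, B3=T, B6=T, B7=T, B8=T, B9=E
test 3 (n=3, q=3, w=4) hits B1=T, B2=T, B6=F, B8=F, B9=E
test 4 (n=2, q=5, w=5) hits B1=F, B3=F, B4=F, B5=S, B6=T, B7=F, B8=F, B9=E
test 5 (n=4, q=4, w=2) hits B1=T, B2=T, B6=F, B8=T, B9=S
test 6 (n=5, q=3, w=3) hits B1=T, B2=T, B6=F, B8=F, B9=E
test 7 (n=5, q=0, w=4) hits B1=T, B2=T, B6=F, B8=F, B9=E
test 8 (n=4, q=3, w=4) hits B1=T, B2=T, B6=F, B8=F, B9=E
test 9 (n=3, q=0, w=6) hits B1=T, B2=T, B6=F, B8=F, B9=E
union over the pool: B1=T, B1=F, B2=T, B3=T, B3=F, B4=F, B5=S, B6=T, B6=F, B7=T, B7=F, B8=T, B8=F, B9=S, B9=E
uncovered (3 of 18): B2=F, B4=T, B5=E
Answer: B2=F, B4=T, B5=E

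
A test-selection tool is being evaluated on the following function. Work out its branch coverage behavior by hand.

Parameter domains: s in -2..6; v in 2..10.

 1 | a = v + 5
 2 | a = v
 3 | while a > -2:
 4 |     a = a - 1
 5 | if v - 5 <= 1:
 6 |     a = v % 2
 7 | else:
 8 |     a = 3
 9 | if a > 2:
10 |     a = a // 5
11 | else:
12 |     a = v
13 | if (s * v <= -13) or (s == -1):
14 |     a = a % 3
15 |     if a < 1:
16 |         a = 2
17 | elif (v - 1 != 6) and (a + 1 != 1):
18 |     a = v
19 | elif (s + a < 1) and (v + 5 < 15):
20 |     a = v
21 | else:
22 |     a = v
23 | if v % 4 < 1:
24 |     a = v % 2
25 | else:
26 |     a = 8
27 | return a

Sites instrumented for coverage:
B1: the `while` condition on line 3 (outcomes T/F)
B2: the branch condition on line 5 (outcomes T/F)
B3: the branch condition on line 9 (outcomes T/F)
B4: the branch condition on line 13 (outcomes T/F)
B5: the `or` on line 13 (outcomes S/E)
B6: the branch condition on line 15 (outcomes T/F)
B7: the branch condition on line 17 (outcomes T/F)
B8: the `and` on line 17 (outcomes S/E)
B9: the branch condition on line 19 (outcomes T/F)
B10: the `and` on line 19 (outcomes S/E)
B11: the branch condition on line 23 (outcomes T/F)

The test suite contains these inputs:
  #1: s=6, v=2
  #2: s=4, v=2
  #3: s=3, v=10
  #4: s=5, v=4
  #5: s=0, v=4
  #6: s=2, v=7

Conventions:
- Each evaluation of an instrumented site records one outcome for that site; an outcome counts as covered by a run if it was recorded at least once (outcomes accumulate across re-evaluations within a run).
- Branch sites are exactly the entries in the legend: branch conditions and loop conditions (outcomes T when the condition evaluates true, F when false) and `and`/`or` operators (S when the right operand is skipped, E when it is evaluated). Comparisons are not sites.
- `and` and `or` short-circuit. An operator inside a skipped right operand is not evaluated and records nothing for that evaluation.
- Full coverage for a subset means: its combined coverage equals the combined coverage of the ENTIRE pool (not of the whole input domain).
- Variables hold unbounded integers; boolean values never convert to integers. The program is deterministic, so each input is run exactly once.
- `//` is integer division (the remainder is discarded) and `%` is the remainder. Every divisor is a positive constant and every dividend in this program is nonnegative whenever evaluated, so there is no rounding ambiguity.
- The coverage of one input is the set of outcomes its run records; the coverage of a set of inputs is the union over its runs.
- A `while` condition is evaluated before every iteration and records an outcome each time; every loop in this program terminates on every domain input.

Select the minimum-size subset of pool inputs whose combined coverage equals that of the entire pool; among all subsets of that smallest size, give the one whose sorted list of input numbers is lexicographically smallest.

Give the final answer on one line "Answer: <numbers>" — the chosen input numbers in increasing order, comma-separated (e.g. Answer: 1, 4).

input #1 (s=6, v=2): covers B1=T, B1=F, B2=T, B3=F, B4=F, B5=E, B7=T, B8=E, B11=F
input #2 (s=4, v=2): covers B1=T, B1=F, B2=T, B3=F, B4=F, B5=E, B7=T, B8=E, B11=F
input #3 (s=3, v=10): covers B1=T, B1=F, B2=F, B3=T, B4=F, B5=E, B7=F, B8=E, B9=F, B10=S, B11=F
input #4 (s=5, v=4): covers B1=T, B1=F, B2=T, B3=F, B4=F, B5=E, B7=T, B8=E, B11=T
input #5 (s=0, v=4): covers B1=T, B1=F, B2=T, B3=F, B4=F, B5=E, B7=T, B8=E, B11=T
input #6 (s=2, v=7): covers B1=T, B1=F, B2=F, B3=T, B4=F, B5=E, B7=F, B8=S, B9=F, B10=S, B11=F
together the pool reaches 16 outcomes: B1=T, B1=F, B2=T, B2=F, B3=T, B3=F, B4=F, B5=E, B7=T, B7=F, B8=S, B8=E, B9=F, B10=S, B11=T, B11=F
size 1 is not enough: best union over all size-1 subsets is 11/16
size 2: inputs {4, 6} cover all 16 outcomes, and no lexicographically smaller subset of this size does

Answer: 4, 6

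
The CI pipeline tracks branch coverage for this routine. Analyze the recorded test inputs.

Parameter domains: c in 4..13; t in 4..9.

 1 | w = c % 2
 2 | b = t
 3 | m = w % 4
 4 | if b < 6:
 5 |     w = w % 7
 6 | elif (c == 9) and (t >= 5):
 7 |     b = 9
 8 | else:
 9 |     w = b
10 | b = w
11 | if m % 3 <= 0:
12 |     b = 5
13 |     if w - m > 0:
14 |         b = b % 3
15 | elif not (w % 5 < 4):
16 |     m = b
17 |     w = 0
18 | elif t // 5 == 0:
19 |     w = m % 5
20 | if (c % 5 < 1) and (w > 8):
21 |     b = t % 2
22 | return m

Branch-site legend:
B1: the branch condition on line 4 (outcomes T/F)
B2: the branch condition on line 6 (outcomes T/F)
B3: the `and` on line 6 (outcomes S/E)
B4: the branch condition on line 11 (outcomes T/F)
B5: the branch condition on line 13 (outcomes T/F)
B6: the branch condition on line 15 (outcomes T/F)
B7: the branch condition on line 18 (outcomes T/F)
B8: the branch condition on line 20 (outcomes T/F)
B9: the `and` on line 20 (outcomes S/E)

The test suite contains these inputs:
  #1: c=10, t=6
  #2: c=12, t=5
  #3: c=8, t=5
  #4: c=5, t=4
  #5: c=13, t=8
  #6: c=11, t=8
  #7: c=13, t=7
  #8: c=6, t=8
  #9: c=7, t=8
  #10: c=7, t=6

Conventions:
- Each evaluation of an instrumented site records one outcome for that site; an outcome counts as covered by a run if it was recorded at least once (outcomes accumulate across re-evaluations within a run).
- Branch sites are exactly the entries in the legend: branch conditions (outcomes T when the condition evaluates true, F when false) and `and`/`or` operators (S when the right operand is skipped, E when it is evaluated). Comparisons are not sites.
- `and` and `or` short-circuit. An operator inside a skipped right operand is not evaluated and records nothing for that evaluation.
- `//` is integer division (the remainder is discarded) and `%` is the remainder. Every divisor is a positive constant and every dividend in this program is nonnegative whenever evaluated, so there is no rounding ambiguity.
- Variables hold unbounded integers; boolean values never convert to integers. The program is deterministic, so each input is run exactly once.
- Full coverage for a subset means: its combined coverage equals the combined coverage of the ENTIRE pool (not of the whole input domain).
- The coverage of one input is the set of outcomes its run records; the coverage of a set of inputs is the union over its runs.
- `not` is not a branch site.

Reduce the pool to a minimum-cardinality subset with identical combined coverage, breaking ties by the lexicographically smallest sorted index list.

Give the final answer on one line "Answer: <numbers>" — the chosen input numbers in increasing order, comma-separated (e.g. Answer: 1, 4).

run #1 (c=10, t=6) runs B1->F, B3->S, B2->F, B4->T, B5->T, B9->E, B8->F; records B1=F, B2=F, B3=S, B4=T, B5=T, B8=F, B9=E
run #2 (c=12, t=5) runs B1->T, B4->T, B5->F, B9->S, B8->F; records B1=T, B4=T, B5=F, B8=F, B9=S
run #3 (c=8, t=5) runs B1->T, B4->T, B5->F, B9->S, B8->F; records B1=T, B4=T, B5=F, B8=F, B9=S
run #4 (c=5, t=4) runs B1->T, B4->F, B6->F, B7->T, B9->E, B8->F; records B1=T, B4=F, B6=F, B7=T, B8=F, B9=E
run #5 (c=13, t=8) runs B1->F, B3->S, B2->F, B4->F, B6->F, B7->F, B9->S, B8->F; records B1=F, B2=F, B3=S, B4=F, B6=F, B7=F, B8=F, B9=S
run #6 (c=11, t=8) runs B1->F, B3->S, B2->F, B4->F, B6->F, B7->F, B9->S, B8->F; records B1=F, B2=F, B3=S, B4=F, B6=F, B7=F, B8=F, B9=S
run #7 (c=13, t=7) runs B1->F, B3->S, B2->F, B4->F, B6->F, B7->F, B9->S, B8->F; records B1=F, B2=F, B3=S, B4=F, B6=F, B7=F, B8=F, B9=S
run #8 (c=6, t=8) runs B1->F, B3->S, B2->F, B4->T, B5->T, B9->S, B8->F; records B1=F, B2=F, B3=S, B4=T, B5=T, B8=F, B9=S
run #9 (c=7, t=8) runs B1->F, B3->S, B2->F, B4->F, B6->F, B7->F, B9->S, B8->F; records B1=F, B2=F, B3=S, B4=F, B6=F, B7=F, B8=F, B9=S
run #10 (c=7, t=6) runs B1->F, B3->S, B2->F, B4->F, B6->F, B7->F, B9->S, B8->F; records B1=F, B2=F, B3=S, B4=F, B6=F, B7=F, B8=F, B9=S
together the pool reaches 14 outcomes: B1=T, B1=F, B2=F, B3=S, B4=T, B4=F, B5=T, B5=F, B6=F, B7=T, B7=F, B8=F, B9=S, B9=E
checked all size-1 subsets: none covers 14 outcomes (max 8/14)
checked all size-2 subsets: none covers 14 outcomes (max 12/14)
checked all size-3 subsets: none covers 14 outcomes (max 13/14)
size 4: inputs {1, 2, 4, 5} cover all 14 outcomes, and no lexicographically smaller subset of this size does

Answer: 1, 2, 4, 5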